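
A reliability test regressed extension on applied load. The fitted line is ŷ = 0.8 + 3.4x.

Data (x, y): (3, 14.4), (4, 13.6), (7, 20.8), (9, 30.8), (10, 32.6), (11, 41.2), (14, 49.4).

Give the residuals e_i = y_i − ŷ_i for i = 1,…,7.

3.4, -0.8, -3.8, -0.6, -2.2, 3, 1

x=3: ŷ = 0.8 + 3.4·3 = 11; e = 14.4 − 11 = 3.4
x=4: ŷ = 0.8 + 3.4·4 = 14.4; e = 13.6 − 14.4 = -0.8
x=7: ŷ = 0.8 + 3.4·7 = 24.6; e = 20.8 − 24.6 = -3.8
x=9: ŷ = 0.8 + 3.4·9 = 31.4; e = 30.8 − 31.4 = -0.6
x=10: ŷ = 0.8 + 3.4·10 = 34.8; e = 32.6 − 34.8 = -2.2
x=11: ŷ = 0.8 + 3.4·11 = 38.2; e = 41.2 − 38.2 = 3
x=14: ŷ = 0.8 + 3.4·14 = 48.4; e = 49.4 − 48.4 = 1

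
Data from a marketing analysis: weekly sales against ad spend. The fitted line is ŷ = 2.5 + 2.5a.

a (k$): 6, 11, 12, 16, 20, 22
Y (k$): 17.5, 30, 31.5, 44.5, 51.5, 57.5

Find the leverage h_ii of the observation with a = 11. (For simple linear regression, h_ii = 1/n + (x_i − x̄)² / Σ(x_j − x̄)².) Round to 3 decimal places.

ā = (6 + 11 + 12 + 16 + 20 + 22)/6 = 14.5
Σ(a − ā)² = 72.25 + 12.25 + 6.25 + 2.25 + 30.25 + 56.25 = 179.5
h = 1/6 + (-3.5)²/179.5 = 0.166667 + 0.0682451 = 0.235

h = 0.235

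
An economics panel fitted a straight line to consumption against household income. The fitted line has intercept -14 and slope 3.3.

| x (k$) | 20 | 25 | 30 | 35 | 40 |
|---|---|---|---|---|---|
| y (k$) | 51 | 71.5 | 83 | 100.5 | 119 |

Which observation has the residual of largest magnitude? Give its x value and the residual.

x=20: ŷ = -14 + 3.3·20 = 52; r = 51 − 52 = -1
x=25: ŷ = -14 + 3.3·25 = 68.5; r = 71.5 − 68.5 = 3
x=30: ŷ = -14 + 3.3·30 = 85; r = 83 − 85 = -2
x=35: ŷ = -14 + 3.3·35 = 101.5; r = 100.5 − 101.5 = -1
x=40: ŷ = -14 + 3.3·40 = 118; r = 119 − 118 = 1
Largest |r| is 3 at x = 25, residual 3.

x = 25, r = 3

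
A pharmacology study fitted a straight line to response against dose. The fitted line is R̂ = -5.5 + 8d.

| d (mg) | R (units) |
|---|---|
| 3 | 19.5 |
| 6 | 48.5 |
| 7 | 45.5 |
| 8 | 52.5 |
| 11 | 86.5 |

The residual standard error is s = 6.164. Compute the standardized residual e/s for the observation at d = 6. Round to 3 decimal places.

R̂ = -5.5 + 8·6 = 42.5
e = 48.5 − 42.5 = 6
e/s = 6 / 6.164 = 0.973

0.973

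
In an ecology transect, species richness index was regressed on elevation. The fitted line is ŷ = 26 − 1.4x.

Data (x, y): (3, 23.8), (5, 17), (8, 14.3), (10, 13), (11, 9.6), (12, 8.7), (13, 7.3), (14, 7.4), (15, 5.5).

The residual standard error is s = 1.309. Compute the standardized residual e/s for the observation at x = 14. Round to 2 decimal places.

ŷ = 26 − 1.4·14 = 6.4
e = 7.4 − 6.4 = 1
e/s = 1 / 1.309 = 0.76

0.76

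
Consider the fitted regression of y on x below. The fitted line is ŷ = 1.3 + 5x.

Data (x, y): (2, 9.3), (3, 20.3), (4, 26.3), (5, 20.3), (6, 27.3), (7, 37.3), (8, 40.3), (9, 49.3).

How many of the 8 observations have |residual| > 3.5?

4

x=2: ŷ = 1.3 + 5·2 = 11.3; r = 9.3 − 11.3 = -2
x=3: ŷ = 1.3 + 5·3 = 16.3; r = 20.3 − 16.3 = 4
x=4: ŷ = 1.3 + 5·4 = 21.3; r = 26.3 − 21.3 = 5
x=5: ŷ = 1.3 + 5·5 = 26.3; r = 20.3 − 26.3 = -6
x=6: ŷ = 1.3 + 5·6 = 31.3; r = 27.3 − 31.3 = -4
x=7: ŷ = 1.3 + 5·7 = 36.3; r = 37.3 − 36.3 = 1
x=8: ŷ = 1.3 + 5·8 = 41.3; r = 40.3 − 41.3 = -1
x=9: ŷ = 1.3 + 5·9 = 46.3; r = 49.3 − 46.3 = 3
|r| > 3.5: x=3 (|r|=4), x=4 (|r|=5), x=5 (|r|=6), x=6 (|r|=4) → 4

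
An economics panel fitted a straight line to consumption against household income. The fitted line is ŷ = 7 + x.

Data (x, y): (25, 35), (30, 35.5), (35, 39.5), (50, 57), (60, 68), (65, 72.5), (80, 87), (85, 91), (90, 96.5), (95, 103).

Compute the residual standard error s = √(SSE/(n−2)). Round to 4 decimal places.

s = 1.6202

x=25: ŷ = 7 + 25 = 32; e = 35 − 32 = 3
x=30: ŷ = 7 + 30 = 37; e = 35.5 − 37 = -1.5
x=35: ŷ = 7 + 35 = 42; e = 39.5 − 42 = -2.5
x=50: ŷ = 7 + 50 = 57; e = 57 − 57 = 0
x=60: ŷ = 7 + 60 = 67; e = 68 − 67 = 1
x=65: ŷ = 7 + 65 = 72; e = 72.5 − 72 = 0.5
x=80: ŷ = 7 + 80 = 87; e = 87 − 87 = 0
x=85: ŷ = 7 + 85 = 92; e = 91 − 92 = -1
x=90: ŷ = 7 + 90 = 97; e = 96.5 − 97 = -0.5
x=95: ŷ = 7 + 95 = 102; e = 103 − 102 = 1
SSE = 9 + 2.25 + 6.25 + 0 + 1 + 0.25 + 0 + 1 + 0.25 + 1 = 21
s = √(21/8) = √2.625 ≈ 1.6202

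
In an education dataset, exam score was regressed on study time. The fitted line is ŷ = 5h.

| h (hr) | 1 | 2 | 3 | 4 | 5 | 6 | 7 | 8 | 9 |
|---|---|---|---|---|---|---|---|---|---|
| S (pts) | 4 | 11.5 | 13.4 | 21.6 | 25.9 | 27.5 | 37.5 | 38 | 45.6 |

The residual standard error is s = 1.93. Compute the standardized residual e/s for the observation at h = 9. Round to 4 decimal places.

ŷ = 5·9 = 45
e = 45.6 − 45 = 0.6
e/s = 0.6 / 1.93 = 0.3109

0.3109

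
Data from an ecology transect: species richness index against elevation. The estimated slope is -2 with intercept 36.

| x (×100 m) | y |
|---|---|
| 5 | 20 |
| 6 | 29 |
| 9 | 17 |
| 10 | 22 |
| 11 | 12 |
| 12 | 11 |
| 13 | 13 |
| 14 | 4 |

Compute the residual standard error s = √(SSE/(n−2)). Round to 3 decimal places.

x=5: ŷ = 36 − 2·5 = 26; r = 20 − 26 = -6
x=6: ŷ = 36 − 2·6 = 24; r = 29 − 24 = 5
x=9: ŷ = 36 − 2·9 = 18; r = 17 − 18 = -1
x=10: ŷ = 36 − 2·10 = 16; r = 22 − 16 = 6
x=11: ŷ = 36 − 2·11 = 14; r = 12 − 14 = -2
x=12: ŷ = 36 − 2·12 = 12; r = 11 − 12 = -1
x=13: ŷ = 36 − 2·13 = 10; r = 13 − 10 = 3
x=14: ŷ = 36 − 2·14 = 8; r = 4 − 8 = -4
SSE = 36 + 25 + 1 + 36 + 4 + 1 + 9 + 16 = 128
s = √(128/6) = √21.3333 ≈ 4.619

s = 4.619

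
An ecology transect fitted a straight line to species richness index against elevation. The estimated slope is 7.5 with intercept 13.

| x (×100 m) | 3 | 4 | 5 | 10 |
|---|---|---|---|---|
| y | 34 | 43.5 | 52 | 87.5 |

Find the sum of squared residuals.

x=3: ŷ = 13 + 7.5·3 = 35.5; r = 34 − 35.5 = -1.5
x=4: ŷ = 13 + 7.5·4 = 43; r = 43.5 − 43 = 0.5
x=5: ŷ = 13 + 7.5·5 = 50.5; r = 52 − 50.5 = 1.5
x=10: ŷ = 13 + 7.5·10 = 88; r = 87.5 − 88 = -0.5
SSE = 2.25 + 0.25 + 2.25 + 0.25 = 5

SSE = 5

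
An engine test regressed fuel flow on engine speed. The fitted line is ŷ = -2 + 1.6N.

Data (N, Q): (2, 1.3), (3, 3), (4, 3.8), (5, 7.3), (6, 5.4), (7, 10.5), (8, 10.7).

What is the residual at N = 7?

ŷ = -2 + 1.6·7 = 9.2
e = 10.5 − 9.2 = 1.3

e = 1.3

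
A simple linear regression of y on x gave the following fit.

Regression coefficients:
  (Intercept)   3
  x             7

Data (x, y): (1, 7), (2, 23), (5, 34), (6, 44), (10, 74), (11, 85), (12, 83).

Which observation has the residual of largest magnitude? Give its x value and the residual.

x = 2, e = 6

x=1: ŷ = 3 + 7·1 = 10; e = 7 − 10 = -3
x=2: ŷ = 3 + 7·2 = 17; e = 23 − 17 = 6
x=5: ŷ = 3 + 7·5 = 38; e = 34 − 38 = -4
x=6: ŷ = 3 + 7·6 = 45; e = 44 − 45 = -1
x=10: ŷ = 3 + 7·10 = 73; e = 74 − 73 = 1
x=11: ŷ = 3 + 7·11 = 80; e = 85 − 80 = 5
x=12: ŷ = 3 + 7·12 = 87; e = 83 − 87 = -4
Largest |e| is 6 at x = 2, residual 6.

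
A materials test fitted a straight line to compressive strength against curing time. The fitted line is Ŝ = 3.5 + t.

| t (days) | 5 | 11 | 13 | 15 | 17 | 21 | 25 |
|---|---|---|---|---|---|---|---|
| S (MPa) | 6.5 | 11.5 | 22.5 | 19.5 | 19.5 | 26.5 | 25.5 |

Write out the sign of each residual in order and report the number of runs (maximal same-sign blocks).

t=5: Ŝ = 3.5 + 5 = 8.5; e = 6.5 − 8.5 = -2
t=11: Ŝ = 3.5 + 11 = 14.5; e = 11.5 − 14.5 = -3
t=13: Ŝ = 3.5 + 13 = 16.5; e = 22.5 − 16.5 = 6
t=15: Ŝ = 3.5 + 15 = 18.5; e = 19.5 − 18.5 = 1
t=17: Ŝ = 3.5 + 17 = 20.5; e = 19.5 − 20.5 = -1
t=21: Ŝ = 3.5 + 21 = 24.5; e = 26.5 − 24.5 = 2
t=25: Ŝ = 3.5 + 25 = 28.5; e = 25.5 − 28.5 = -3
Signs: − − + + − + −
Runs: −×2, +×2, −×1, +×1, −×1 → 5

5 runs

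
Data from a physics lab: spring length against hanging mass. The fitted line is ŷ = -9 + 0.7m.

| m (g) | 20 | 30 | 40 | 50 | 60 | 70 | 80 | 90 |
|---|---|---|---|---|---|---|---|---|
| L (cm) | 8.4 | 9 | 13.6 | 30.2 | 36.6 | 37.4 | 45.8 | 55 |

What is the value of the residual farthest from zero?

m=20: ŷ = -9 + 0.7·20 = 5; e = 8.4 − 5 = 3.4
m=30: ŷ = -9 + 0.7·30 = 12; e = 9 − 12 = -3
m=40: ŷ = -9 + 0.7·40 = 19; e = 13.6 − 19 = -5.4
m=50: ŷ = -9 + 0.7·50 = 26; e = 30.2 − 26 = 4.2
m=60: ŷ = -9 + 0.7·60 = 33; e = 36.6 − 33 = 3.6
m=70: ŷ = -9 + 0.7·70 = 40; e = 37.4 − 40 = -2.6
m=80: ŷ = -9 + 0.7·80 = 47; e = 45.8 − 47 = -1.2
m=90: ŷ = -9 + 0.7·90 = 54; e = 55 − 54 = 1
Largest |e| is 5.4 at m = 40, residual -5.4.

e = -5.4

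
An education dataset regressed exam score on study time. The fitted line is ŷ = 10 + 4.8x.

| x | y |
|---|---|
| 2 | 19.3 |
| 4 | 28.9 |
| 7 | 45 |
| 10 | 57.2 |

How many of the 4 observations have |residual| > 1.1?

1

x=2: ŷ = 10 + 4.8·2 = 19.6; r = 19.3 − 19.6 = -0.3
x=4: ŷ = 10 + 4.8·4 = 29.2; r = 28.9 − 29.2 = -0.3
x=7: ŷ = 10 + 4.8·7 = 43.6; r = 45 − 43.6 = 1.4
x=10: ŷ = 10 + 4.8·10 = 58; r = 57.2 − 58 = -0.8
|r| > 1.1: x=7 (|r|=1.4) → 1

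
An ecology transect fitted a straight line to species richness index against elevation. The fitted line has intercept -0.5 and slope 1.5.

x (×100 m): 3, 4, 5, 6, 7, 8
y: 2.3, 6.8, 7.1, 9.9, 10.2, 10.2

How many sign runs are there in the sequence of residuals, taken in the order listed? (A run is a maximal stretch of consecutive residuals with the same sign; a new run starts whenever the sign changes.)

3 runs

x=3: ŷ = -0.5 + 1.5·3 = 4; r = 2.3 − 4 = -1.7
x=4: ŷ = -0.5 + 1.5·4 = 5.5; r = 6.8 − 5.5 = 1.3
x=5: ŷ = -0.5 + 1.5·5 = 7; r = 7.1 − 7 = 0.1
x=6: ŷ = -0.5 + 1.5·6 = 8.5; r = 9.9 − 8.5 = 1.4
x=7: ŷ = -0.5 + 1.5·7 = 10; r = 10.2 − 10 = 0.2
x=8: ŷ = -0.5 + 1.5·8 = 11.5; r = 10.2 − 11.5 = -1.3
Signs: − + + + + −
Runs: −×1, +×4, −×1 → 3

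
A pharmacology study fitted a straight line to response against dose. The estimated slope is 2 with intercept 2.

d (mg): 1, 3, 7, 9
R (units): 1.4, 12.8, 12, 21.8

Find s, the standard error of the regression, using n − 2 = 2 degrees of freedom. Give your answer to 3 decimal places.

s = 4.952

d=1: ŷ = 2 + 2·1 = 4; e = 1.4 − 4 = -2.6
d=3: ŷ = 2 + 2·3 = 8; e = 12.8 − 8 = 4.8
d=7: ŷ = 2 + 2·7 = 16; e = 12 − 16 = -4
d=9: ŷ = 2 + 2·9 = 20; e = 21.8 − 20 = 1.8
SSE = 6.76 + 23.04 + 16 + 3.24 = 49.04
s = √(49.04/2) = √24.52 ≈ 4.952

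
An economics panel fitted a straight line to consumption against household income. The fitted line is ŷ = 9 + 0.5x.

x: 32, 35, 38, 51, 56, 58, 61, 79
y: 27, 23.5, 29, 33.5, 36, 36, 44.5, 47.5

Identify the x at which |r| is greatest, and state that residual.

x=32: ŷ = 9 + 0.5·32 = 25; r = 27 − 25 = 2
x=35: ŷ = 9 + 0.5·35 = 26.5; r = 23.5 − 26.5 = -3
x=38: ŷ = 9 + 0.5·38 = 28; r = 29 − 28 = 1
x=51: ŷ = 9 + 0.5·51 = 34.5; r = 33.5 − 34.5 = -1
x=56: ŷ = 9 + 0.5·56 = 37; r = 36 − 37 = -1
x=58: ŷ = 9 + 0.5·58 = 38; r = 36 − 38 = -2
x=61: ŷ = 9 + 0.5·61 = 39.5; r = 44.5 − 39.5 = 5
x=79: ŷ = 9 + 0.5·79 = 48.5; r = 47.5 − 48.5 = -1
Largest |r| is 5 at x = 61, residual 5.

x = 61, r = 5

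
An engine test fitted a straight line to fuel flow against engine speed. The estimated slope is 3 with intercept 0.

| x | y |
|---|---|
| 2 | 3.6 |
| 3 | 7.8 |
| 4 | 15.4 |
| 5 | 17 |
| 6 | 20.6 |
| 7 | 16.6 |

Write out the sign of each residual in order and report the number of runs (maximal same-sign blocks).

x=2: ŷ = 3·2 = 6; r = 3.6 − 6 = -2.4
x=3: ŷ = 3·3 = 9; r = 7.8 − 9 = -1.2
x=4: ŷ = 3·4 = 12; r = 15.4 − 12 = 3.4
x=5: ŷ = 3·5 = 15; r = 17 − 15 = 2
x=6: ŷ = 3·6 = 18; r = 20.6 − 18 = 2.6
x=7: ŷ = 3·7 = 21; r = 16.6 − 21 = -4.4
Signs: − − + + + −
Runs: −×2, +×3, −×1 → 3

3 runs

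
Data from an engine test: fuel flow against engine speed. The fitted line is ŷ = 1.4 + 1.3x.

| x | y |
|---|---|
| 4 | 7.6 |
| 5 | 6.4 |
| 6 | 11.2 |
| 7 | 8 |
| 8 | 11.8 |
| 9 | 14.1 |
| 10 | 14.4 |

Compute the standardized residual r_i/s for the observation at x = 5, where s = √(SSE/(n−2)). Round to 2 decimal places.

x=4: ŷ = 1.4 + 1.3·4 = 6.6; r = 7.6 − 6.6 = 1
x=5: ŷ = 1.4 + 1.3·5 = 7.9; r = 6.4 − 7.9 = -1.5
x=6: ŷ = 1.4 + 1.3·6 = 9.2; r = 11.2 − 9.2 = 2
x=7: ŷ = 1.4 + 1.3·7 = 10.5; r = 8 − 10.5 = -2.5
x=8: ŷ = 1.4 + 1.3·8 = 11.8; r = 11.8 − 11.8 = 0
x=9: ŷ = 1.4 + 1.3·9 = 13.1; r = 14.1 − 13.1 = 1
x=10: ŷ = 1.4 + 1.3·10 = 14.4; r = 14.4 − 14.4 = 0
SSE = 1 + 2.25 + 4 + 6.25 + 0 + 1 + 0 = 14.5
s = √(14.5/5) = 1.70294
r/s = -1.5 / 1.70294 = -0.88

-0.88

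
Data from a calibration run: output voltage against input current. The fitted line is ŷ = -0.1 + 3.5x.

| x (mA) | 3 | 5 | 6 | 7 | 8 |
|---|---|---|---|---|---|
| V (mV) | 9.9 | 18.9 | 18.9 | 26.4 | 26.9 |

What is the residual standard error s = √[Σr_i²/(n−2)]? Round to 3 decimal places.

s = 1.958

x=3: ŷ = -0.1 + 3.5·3 = 10.4; r = 9.9 − 10.4 = -0.5
x=5: ŷ = -0.1 + 3.5·5 = 17.4; r = 18.9 − 17.4 = 1.5
x=6: ŷ = -0.1 + 3.5·6 = 20.9; r = 18.9 − 20.9 = -2
x=7: ŷ = -0.1 + 3.5·7 = 24.4; r = 26.4 − 24.4 = 2
x=8: ŷ = -0.1 + 3.5·8 = 27.9; r = 26.9 − 27.9 = -1
SSE = 0.25 + 2.25 + 4 + 4 + 1 = 11.5
s = √(11.5/3) = √3.83333 ≈ 1.958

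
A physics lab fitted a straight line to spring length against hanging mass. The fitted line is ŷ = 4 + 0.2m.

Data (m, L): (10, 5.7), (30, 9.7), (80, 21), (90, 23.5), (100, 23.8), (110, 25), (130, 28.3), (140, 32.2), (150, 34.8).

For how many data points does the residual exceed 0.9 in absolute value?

m=10: ŷ = 4 + 0.2·10 = 6; e = 5.7 − 6 = -0.3
m=30: ŷ = 4 + 0.2·30 = 10; e = 9.7 − 10 = -0.3
m=80: ŷ = 4 + 0.2·80 = 20; e = 21 − 20 = 1
m=90: ŷ = 4 + 0.2·90 = 22; e = 23.5 − 22 = 1.5
m=100: ŷ = 4 + 0.2·100 = 24; e = 23.8 − 24 = -0.2
m=110: ŷ = 4 + 0.2·110 = 26; e = 25 − 26 = -1
m=130: ŷ = 4 + 0.2·130 = 30; e = 28.3 − 30 = -1.7
m=140: ŷ = 4 + 0.2·140 = 32; e = 32.2 − 32 = 0.2
m=150: ŷ = 4 + 0.2·150 = 34; e = 34.8 − 34 = 0.8
|e| > 0.9: m=80 (|e|=1), m=90 (|e|=1.5), m=110 (|e|=1), m=130 (|e|=1.7) → 4

4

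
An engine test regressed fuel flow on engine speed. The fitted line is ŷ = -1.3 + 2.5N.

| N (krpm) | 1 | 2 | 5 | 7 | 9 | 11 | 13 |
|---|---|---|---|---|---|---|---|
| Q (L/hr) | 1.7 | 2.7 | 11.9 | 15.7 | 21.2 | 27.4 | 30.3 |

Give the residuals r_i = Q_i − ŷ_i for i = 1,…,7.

0.5, -1, 0.7, -0.5, 0, 1.2, -0.9

N=1: ŷ = -1.3 + 2.5·1 = 1.2; r = 1.7 − 1.2 = 0.5
N=2: ŷ = -1.3 + 2.5·2 = 3.7; r = 2.7 − 3.7 = -1
N=5: ŷ = -1.3 + 2.5·5 = 11.2; r = 11.9 − 11.2 = 0.7
N=7: ŷ = -1.3 + 2.5·7 = 16.2; r = 15.7 − 16.2 = -0.5
N=9: ŷ = -1.3 + 2.5·9 = 21.2; r = 21.2 − 21.2 = 0
N=11: ŷ = -1.3 + 2.5·11 = 26.2; r = 27.4 − 26.2 = 1.2
N=13: ŷ = -1.3 + 2.5·13 = 31.2; r = 30.3 − 31.2 = -0.9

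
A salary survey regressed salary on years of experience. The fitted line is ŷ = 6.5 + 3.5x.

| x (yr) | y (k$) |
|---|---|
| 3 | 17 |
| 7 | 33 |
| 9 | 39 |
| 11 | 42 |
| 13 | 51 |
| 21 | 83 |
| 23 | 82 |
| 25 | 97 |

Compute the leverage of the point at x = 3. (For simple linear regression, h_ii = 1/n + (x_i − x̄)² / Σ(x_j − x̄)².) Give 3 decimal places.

x̄ = (3 + 7 + 9 + 11 + 13 + 21 + 23 + 25)/8 = 14
Σ(x − x̄)² = 121 + 49 + 25 + 9 + 1 + 49 + 81 + 121 = 456
h = 1/8 + (-11)²/456 = 0.125 + 0.265351 = 0.390

h = 0.390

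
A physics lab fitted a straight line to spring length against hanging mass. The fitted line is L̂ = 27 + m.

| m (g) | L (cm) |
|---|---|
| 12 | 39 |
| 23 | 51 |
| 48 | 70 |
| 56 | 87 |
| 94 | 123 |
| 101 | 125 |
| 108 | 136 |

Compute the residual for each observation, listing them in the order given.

m=12: L̂ = 27 + 12 = 39; e = 39 − 39 = 0
m=23: L̂ = 27 + 23 = 50; e = 51 − 50 = 1
m=48: L̂ = 27 + 48 = 75; e = 70 − 75 = -5
m=56: L̂ = 27 + 56 = 83; e = 87 − 83 = 4
m=94: L̂ = 27 + 94 = 121; e = 123 − 121 = 2
m=101: L̂ = 27 + 101 = 128; e = 125 − 128 = -3
m=108: L̂ = 27 + 108 = 135; e = 136 − 135 = 1

0, 1, -5, 4, 2, -3, 1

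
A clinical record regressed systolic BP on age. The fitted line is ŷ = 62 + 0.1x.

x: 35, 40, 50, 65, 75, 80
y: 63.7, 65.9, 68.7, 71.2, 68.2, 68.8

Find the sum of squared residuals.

SSE = 16.56

x=35: ŷ = 62 + 0.1·35 = 65.5; r = 63.7 − 65.5 = -1.8
x=40: ŷ = 62 + 0.1·40 = 66; r = 65.9 − 66 = -0.1
x=50: ŷ = 62 + 0.1·50 = 67; r = 68.7 − 67 = 1.7
x=65: ŷ = 62 + 0.1·65 = 68.5; r = 71.2 − 68.5 = 2.7
x=75: ŷ = 62 + 0.1·75 = 69.5; r = 68.2 − 69.5 = -1.3
x=80: ŷ = 62 + 0.1·80 = 70; r = 68.8 − 70 = -1.2
SSE = 3.24 + 0.01 + 2.89 + 7.29 + 1.69 + 1.44 = 16.56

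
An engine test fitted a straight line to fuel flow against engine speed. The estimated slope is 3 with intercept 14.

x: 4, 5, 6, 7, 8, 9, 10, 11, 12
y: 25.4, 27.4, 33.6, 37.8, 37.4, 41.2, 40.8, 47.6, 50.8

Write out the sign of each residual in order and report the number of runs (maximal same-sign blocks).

x=4: ŷ = 14 + 3·4 = 26; r = 25.4 − 26 = -0.6
x=5: ŷ = 14 + 3·5 = 29; r = 27.4 − 29 = -1.6
x=6: ŷ = 14 + 3·6 = 32; r = 33.6 − 32 = 1.6
x=7: ŷ = 14 + 3·7 = 35; r = 37.8 − 35 = 2.8
x=8: ŷ = 14 + 3·8 = 38; r = 37.4 − 38 = -0.6
x=9: ŷ = 14 + 3·9 = 41; r = 41.2 − 41 = 0.2
x=10: ŷ = 14 + 3·10 = 44; r = 40.8 − 44 = -3.2
x=11: ŷ = 14 + 3·11 = 47; r = 47.6 − 47 = 0.6
x=12: ŷ = 14 + 3·12 = 50; r = 50.8 − 50 = 0.8
Signs: − − + + − + − + +
Runs: −×2, +×2, −×1, +×1, −×1, +×2 → 6

6 runs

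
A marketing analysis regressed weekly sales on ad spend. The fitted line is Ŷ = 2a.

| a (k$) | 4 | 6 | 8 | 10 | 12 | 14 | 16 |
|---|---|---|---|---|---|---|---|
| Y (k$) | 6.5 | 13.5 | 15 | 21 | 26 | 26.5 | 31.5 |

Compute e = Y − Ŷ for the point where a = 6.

e = 1.5

Ŷ = 2·6 = 12
e = 13.5 − 12 = 1.5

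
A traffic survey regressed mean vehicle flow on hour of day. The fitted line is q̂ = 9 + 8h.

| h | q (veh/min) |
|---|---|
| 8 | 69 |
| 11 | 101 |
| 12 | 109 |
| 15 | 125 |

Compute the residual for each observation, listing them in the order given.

-4, 4, 4, -4

h=8: q̂ = 9 + 8·8 = 73; e = 69 − 73 = -4
h=11: q̂ = 9 + 8·11 = 97; e = 101 − 97 = 4
h=12: q̂ = 9 + 8·12 = 105; e = 109 − 105 = 4
h=15: q̂ = 9 + 8·15 = 129; e = 125 − 129 = -4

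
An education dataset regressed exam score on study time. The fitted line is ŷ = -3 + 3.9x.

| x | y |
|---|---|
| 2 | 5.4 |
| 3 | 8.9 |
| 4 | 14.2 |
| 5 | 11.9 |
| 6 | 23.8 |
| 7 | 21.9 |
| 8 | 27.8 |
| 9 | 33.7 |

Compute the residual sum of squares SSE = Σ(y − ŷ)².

SSE = 44.16

x=2: ŷ = -3 + 3.9·2 = 4.8; e = 5.4 − 4.8 = 0.6
x=3: ŷ = -3 + 3.9·3 = 8.7; e = 8.9 − 8.7 = 0.2
x=4: ŷ = -3 + 3.9·4 = 12.6; e = 14.2 − 12.6 = 1.6
x=5: ŷ = -3 + 3.9·5 = 16.5; e = 11.9 − 16.5 = -4.6
x=6: ŷ = -3 + 3.9·6 = 20.4; e = 23.8 − 20.4 = 3.4
x=7: ŷ = -3 + 3.9·7 = 24.3; e = 21.9 − 24.3 = -2.4
x=8: ŷ = -3 + 3.9·8 = 28.2; e = 27.8 − 28.2 = -0.4
x=9: ŷ = -3 + 3.9·9 = 32.1; e = 33.7 − 32.1 = 1.6
SSE = 0.36 + 0.04 + 2.56 + 21.16 + 11.56 + 5.76 + 0.16 + 2.56 = 44.16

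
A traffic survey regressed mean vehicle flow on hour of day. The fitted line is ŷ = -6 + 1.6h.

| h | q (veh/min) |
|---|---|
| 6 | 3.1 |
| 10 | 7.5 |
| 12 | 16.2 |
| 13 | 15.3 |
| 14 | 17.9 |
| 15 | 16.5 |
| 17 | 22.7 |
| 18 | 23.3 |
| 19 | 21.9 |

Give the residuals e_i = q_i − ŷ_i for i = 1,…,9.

-0.5, -2.5, 3, 0.5, 1.5, -1.5, 1.5, 0.5, -2.5

h=6: ŷ = -6 + 1.6·6 = 3.6; e = 3.1 − 3.6 = -0.5
h=10: ŷ = -6 + 1.6·10 = 10; e = 7.5 − 10 = -2.5
h=12: ŷ = -6 + 1.6·12 = 13.2; e = 16.2 − 13.2 = 3
h=13: ŷ = -6 + 1.6·13 = 14.8; e = 15.3 − 14.8 = 0.5
h=14: ŷ = -6 + 1.6·14 = 16.4; e = 17.9 − 16.4 = 1.5
h=15: ŷ = -6 + 1.6·15 = 18; e = 16.5 − 18 = -1.5
h=17: ŷ = -6 + 1.6·17 = 21.2; e = 22.7 − 21.2 = 1.5
h=18: ŷ = -6 + 1.6·18 = 22.8; e = 23.3 − 22.8 = 0.5
h=19: ŷ = -6 + 1.6·19 = 24.4; e = 21.9 − 24.4 = -2.5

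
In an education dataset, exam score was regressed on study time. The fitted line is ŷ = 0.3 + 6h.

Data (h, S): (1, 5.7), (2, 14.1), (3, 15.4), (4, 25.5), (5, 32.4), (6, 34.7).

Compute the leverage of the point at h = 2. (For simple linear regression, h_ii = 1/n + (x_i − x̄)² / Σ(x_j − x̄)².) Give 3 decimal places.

h = 0.295

h̄ = (1 + 2 + 3 + 4 + 5 + 6)/6 = 3.5
Σ(h − h̄)² = 6.25 + 2.25 + 0.25 + 0.25 + 2.25 + 6.25 = 17.5
h = 1/6 + (-1.5)²/17.5 = 0.166667 + 0.128571 = 0.295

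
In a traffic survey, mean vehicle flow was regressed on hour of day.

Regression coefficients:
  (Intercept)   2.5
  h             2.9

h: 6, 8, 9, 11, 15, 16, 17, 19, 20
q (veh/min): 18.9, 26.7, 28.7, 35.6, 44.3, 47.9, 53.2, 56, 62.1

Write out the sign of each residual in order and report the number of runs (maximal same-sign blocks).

h=6: ŷ = 2.5 + 2.9·6 = 19.9; e = 18.9 − 19.9 = -1
h=8: ŷ = 2.5 + 2.9·8 = 25.7; e = 26.7 − 25.7 = 1
h=9: ŷ = 2.5 + 2.9·9 = 28.6; e = 28.7 − 28.6 = 0.1
h=11: ŷ = 2.5 + 2.9·11 = 34.4; e = 35.6 − 34.4 = 1.2
h=15: ŷ = 2.5 + 2.9·15 = 46; e = 44.3 − 46 = -1.7
h=16: ŷ = 2.5 + 2.9·16 = 48.9; e = 47.9 − 48.9 = -1
h=17: ŷ = 2.5 + 2.9·17 = 51.8; e = 53.2 − 51.8 = 1.4
h=19: ŷ = 2.5 + 2.9·19 = 57.6; e = 56 − 57.6 = -1.6
h=20: ŷ = 2.5 + 2.9·20 = 60.5; e = 62.1 − 60.5 = 1.6
Signs: − + + + − − + − +
Runs: −×1, +×3, −×2, +×1, −×1, +×1 → 6

6 runs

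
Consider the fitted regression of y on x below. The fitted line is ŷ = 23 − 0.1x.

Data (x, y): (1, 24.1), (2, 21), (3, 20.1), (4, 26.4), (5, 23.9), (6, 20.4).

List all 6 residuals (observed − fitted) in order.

x=1: ŷ = 23 − 0.1·1 = 22.9; r = 24.1 − 22.9 = 1.2
x=2: ŷ = 23 − 0.1·2 = 22.8; r = 21 − 22.8 = -1.8
x=3: ŷ = 23 − 0.1·3 = 22.7; r = 20.1 − 22.7 = -2.6
x=4: ŷ = 23 − 0.1·4 = 22.6; r = 26.4 − 22.6 = 3.8
x=5: ŷ = 23 − 0.1·5 = 22.5; r = 23.9 − 22.5 = 1.4
x=6: ŷ = 23 − 0.1·6 = 22.4; r = 20.4 − 22.4 = -2

1.2, -1.8, -2.6, 3.8, 1.4, -2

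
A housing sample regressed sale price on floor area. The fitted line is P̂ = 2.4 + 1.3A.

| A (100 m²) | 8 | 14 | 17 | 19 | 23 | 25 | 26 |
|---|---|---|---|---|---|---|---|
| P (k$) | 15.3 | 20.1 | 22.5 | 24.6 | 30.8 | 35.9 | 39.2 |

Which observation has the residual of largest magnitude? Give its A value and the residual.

A = 26, r = 3

A=8: P̂ = 2.4 + 1.3·8 = 12.8; r = 15.3 − 12.8 = 2.5
A=14: P̂ = 2.4 + 1.3·14 = 20.6; r = 20.1 − 20.6 = -0.5
A=17: P̂ = 2.4 + 1.3·17 = 24.5; r = 22.5 − 24.5 = -2
A=19: P̂ = 2.4 + 1.3·19 = 27.1; r = 24.6 − 27.1 = -2.5
A=23: P̂ = 2.4 + 1.3·23 = 32.3; r = 30.8 − 32.3 = -1.5
A=25: P̂ = 2.4 + 1.3·25 = 34.9; r = 35.9 − 34.9 = 1
A=26: P̂ = 2.4 + 1.3·26 = 36.2; r = 39.2 − 36.2 = 3
Largest |r| is 3 at A = 26, residual 3.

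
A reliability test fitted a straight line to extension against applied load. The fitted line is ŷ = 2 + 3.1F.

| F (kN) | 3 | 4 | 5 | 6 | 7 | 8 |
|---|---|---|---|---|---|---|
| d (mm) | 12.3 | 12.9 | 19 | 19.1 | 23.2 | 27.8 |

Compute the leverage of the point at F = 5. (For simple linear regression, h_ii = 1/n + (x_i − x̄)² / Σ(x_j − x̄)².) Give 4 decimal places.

F̄ = (3 + 4 + 5 + 6 + 7 + 8)/6 = 5.5
Σ(F − F̄)² = 6.25 + 2.25 + 0.25 + 0.25 + 2.25 + 6.25 = 17.5
h = 1/6 + (-0.5)²/17.5 = 0.166667 + 0.0142857 = 0.1810

h = 0.1810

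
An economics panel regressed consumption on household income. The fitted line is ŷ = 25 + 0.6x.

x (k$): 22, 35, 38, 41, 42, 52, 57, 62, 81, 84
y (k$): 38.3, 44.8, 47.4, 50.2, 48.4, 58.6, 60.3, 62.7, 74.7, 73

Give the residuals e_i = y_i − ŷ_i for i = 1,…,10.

x=22: ŷ = 25 + 0.6·22 = 38.2; e = 38.3 − 38.2 = 0.1
x=35: ŷ = 25 + 0.6·35 = 46; e = 44.8 − 46 = -1.2
x=38: ŷ = 25 + 0.6·38 = 47.8; e = 47.4 − 47.8 = -0.4
x=41: ŷ = 25 + 0.6·41 = 49.6; e = 50.2 − 49.6 = 0.6
x=42: ŷ = 25 + 0.6·42 = 50.2; e = 48.4 − 50.2 = -1.8
x=52: ŷ = 25 + 0.6·52 = 56.2; e = 58.6 − 56.2 = 2.4
x=57: ŷ = 25 + 0.6·57 = 59.2; e = 60.3 − 59.2 = 1.1
x=62: ŷ = 25 + 0.6·62 = 62.2; e = 62.7 − 62.2 = 0.5
x=81: ŷ = 25 + 0.6·81 = 73.6; e = 74.7 − 73.6 = 1.1
x=84: ŷ = 25 + 0.6·84 = 75.4; e = 73 − 75.4 = -2.4

0.1, -1.2, -0.4, 0.6, -1.8, 2.4, 1.1, 0.5, 1.1, -2.4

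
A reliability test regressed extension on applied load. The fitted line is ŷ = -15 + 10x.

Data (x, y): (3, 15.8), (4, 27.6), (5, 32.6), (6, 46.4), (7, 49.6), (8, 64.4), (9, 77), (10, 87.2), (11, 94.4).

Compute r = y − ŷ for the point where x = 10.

r = 2.2

ŷ = -15 + 10·10 = 85
r = 87.2 − 85 = 2.2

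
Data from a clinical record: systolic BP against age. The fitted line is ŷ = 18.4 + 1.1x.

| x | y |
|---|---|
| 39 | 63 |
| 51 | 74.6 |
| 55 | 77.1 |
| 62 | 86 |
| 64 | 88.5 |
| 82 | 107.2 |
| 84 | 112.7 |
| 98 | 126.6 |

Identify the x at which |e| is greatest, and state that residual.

x=39: ŷ = 18.4 + 1.1·39 = 61.3; e = 63 − 61.3 = 1.7
x=51: ŷ = 18.4 + 1.1·51 = 74.5; e = 74.6 − 74.5 = 0.1
x=55: ŷ = 18.4 + 1.1·55 = 78.9; e = 77.1 − 78.9 = -1.8
x=62: ŷ = 18.4 + 1.1·62 = 86.6; e = 86 − 86.6 = -0.6
x=64: ŷ = 18.4 + 1.1·64 = 88.8; e = 88.5 − 88.8 = -0.3
x=82: ŷ = 18.4 + 1.1·82 = 108.6; e = 107.2 − 108.6 = -1.4
x=84: ŷ = 18.4 + 1.1·84 = 110.8; e = 112.7 − 110.8 = 1.9
x=98: ŷ = 18.4 + 1.1·98 = 126.2; e = 126.6 − 126.2 = 0.4
Largest |e| is 1.9 at x = 84, residual 1.9.

x = 84, e = 1.9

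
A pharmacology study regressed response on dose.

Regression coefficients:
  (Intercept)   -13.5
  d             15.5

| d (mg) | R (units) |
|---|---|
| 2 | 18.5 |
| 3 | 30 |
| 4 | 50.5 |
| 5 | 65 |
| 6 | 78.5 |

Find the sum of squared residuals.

d=2: ŷ = -13.5 + 15.5·2 = 17.5; e = 18.5 − 17.5 = 1
d=3: ŷ = -13.5 + 15.5·3 = 33; e = 30 − 33 = -3
d=4: ŷ = -13.5 + 15.5·4 = 48.5; e = 50.5 − 48.5 = 2
d=5: ŷ = -13.5 + 15.5·5 = 64; e = 65 − 64 = 1
d=6: ŷ = -13.5 + 15.5·6 = 79.5; e = 78.5 − 79.5 = -1
SSE = 1 + 9 + 4 + 1 + 1 = 16

SSE = 16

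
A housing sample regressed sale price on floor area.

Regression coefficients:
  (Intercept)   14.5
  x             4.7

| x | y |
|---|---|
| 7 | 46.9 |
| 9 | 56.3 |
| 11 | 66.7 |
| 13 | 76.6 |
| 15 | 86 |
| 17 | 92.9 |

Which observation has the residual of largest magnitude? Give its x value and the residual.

x=7: ŷ = 14.5 + 4.7·7 = 47.4; e = 46.9 − 47.4 = -0.5
x=9: ŷ = 14.5 + 4.7·9 = 56.8; e = 56.3 − 56.8 = -0.5
x=11: ŷ = 14.5 + 4.7·11 = 66.2; e = 66.7 − 66.2 = 0.5
x=13: ŷ = 14.5 + 4.7·13 = 75.6; e = 76.6 − 75.6 = 1
x=15: ŷ = 14.5 + 4.7·15 = 85; e = 86 − 85 = 1
x=17: ŷ = 14.5 + 4.7·17 = 94.4; e = 92.9 − 94.4 = -1.5
Largest |e| is 1.5 at x = 17, residual -1.5.

x = 17, e = -1.5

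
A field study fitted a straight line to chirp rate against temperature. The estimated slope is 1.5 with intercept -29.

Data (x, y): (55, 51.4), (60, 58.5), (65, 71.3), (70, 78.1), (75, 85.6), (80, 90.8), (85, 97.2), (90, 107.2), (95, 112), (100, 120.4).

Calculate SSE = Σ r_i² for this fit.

SSE = 33.1

x=55: ŷ = -29 + 1.5·55 = 53.5; r = 51.4 − 53.5 = -2.1
x=60: ŷ = -29 + 1.5·60 = 61; r = 58.5 − 61 = -2.5
x=65: ŷ = -29 + 1.5·65 = 68.5; r = 71.3 − 68.5 = 2.8
x=70: ŷ = -29 + 1.5·70 = 76; r = 78.1 − 76 = 2.1
x=75: ŷ = -29 + 1.5·75 = 83.5; r = 85.6 − 83.5 = 2.1
x=80: ŷ = -29 + 1.5·80 = 91; r = 90.8 − 91 = -0.2
x=85: ŷ = -29 + 1.5·85 = 98.5; r = 97.2 − 98.5 = -1.3
x=90: ŷ = -29 + 1.5·90 = 106; r = 107.2 − 106 = 1.2
x=95: ŷ = -29 + 1.5·95 = 113.5; r = 112 − 113.5 = -1.5
x=100: ŷ = -29 + 1.5·100 = 121; r = 120.4 − 121 = -0.6
SSE = 4.41 + 6.25 + 7.84 + 4.41 + 4.41 + 0.04 + 1.69 + 1.44 + 2.25 + 0.36 = 33.1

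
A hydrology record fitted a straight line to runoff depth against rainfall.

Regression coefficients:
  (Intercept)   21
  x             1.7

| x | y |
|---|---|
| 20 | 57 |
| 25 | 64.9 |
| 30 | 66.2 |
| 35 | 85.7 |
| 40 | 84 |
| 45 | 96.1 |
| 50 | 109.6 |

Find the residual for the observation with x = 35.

ŷ = 21 + 1.7·35 = 80.5
e = 85.7 − 80.5 = 5.2

e = 5.2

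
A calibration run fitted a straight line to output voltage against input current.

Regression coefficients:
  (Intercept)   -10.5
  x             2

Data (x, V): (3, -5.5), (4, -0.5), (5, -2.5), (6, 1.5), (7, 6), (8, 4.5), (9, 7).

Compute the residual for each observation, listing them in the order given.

-1, 2, -2, 0, 2.5, -1, -0.5

x=3: V̂ = -10.5 + 2·3 = -4.5; r = -5.5 − (-4.5) = -1
x=4: V̂ = -10.5 + 2·4 = -2.5; r = -0.5 − (-2.5) = 2
x=5: V̂ = -10.5 + 2·5 = -0.5; r = -2.5 − (-0.5) = -2
x=6: V̂ = -10.5 + 2·6 = 1.5; r = 1.5 − 1.5 = 0
x=7: V̂ = -10.5 + 2·7 = 3.5; r = 6 − 3.5 = 2.5
x=8: V̂ = -10.5 + 2·8 = 5.5; r = 4.5 − 5.5 = -1
x=9: V̂ = -10.5 + 2·9 = 7.5; r = 7 − 7.5 = -0.5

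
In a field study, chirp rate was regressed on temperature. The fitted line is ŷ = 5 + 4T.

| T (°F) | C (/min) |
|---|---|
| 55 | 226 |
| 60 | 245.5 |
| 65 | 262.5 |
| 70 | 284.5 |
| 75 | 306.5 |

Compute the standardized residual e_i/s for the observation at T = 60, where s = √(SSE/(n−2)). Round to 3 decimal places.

T=55: ŷ = 5 + 4·55 = 225; e = 226 − 225 = 1
T=60: ŷ = 5 + 4·60 = 245; e = 245.5 − 245 = 0.5
T=65: ŷ = 5 + 4·65 = 265; e = 262.5 − 265 = -2.5
T=70: ŷ = 5 + 4·70 = 285; e = 284.5 − 285 = -0.5
T=75: ŷ = 5 + 4·75 = 305; e = 306.5 − 305 = 1.5
SSE = 1 + 0.25 + 6.25 + 0.25 + 2.25 = 10
s = √(10/3) = 1.82574
e/s = 0.5 / 1.82574 = 0.274

0.274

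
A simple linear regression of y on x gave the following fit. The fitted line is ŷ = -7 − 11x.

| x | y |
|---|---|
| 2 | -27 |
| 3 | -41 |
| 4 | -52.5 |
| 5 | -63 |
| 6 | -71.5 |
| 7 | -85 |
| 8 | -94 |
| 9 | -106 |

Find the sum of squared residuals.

SSE = 12.5

x=2: ŷ = -7 − 11·2 = -29; r = -27 − (-29) = 2
x=3: ŷ = -7 − 11·3 = -40; r = -41 − (-40) = -1
x=4: ŷ = -7 − 11·4 = -51; r = -52.5 − (-51) = -1.5
x=5: ŷ = -7 − 11·5 = -62; r = -63 − (-62) = -1
x=6: ŷ = -7 − 11·6 = -73; r = -71.5 − (-73) = 1.5
x=7: ŷ = -7 − 11·7 = -84; r = -85 − (-84) = -1
x=8: ŷ = -7 − 11·8 = -95; r = -94 − (-95) = 1
x=9: ŷ = -7 − 11·9 = -106; r = -106 − (-106) = 0
SSE = 4 + 1 + 2.25 + 1 + 2.25 + 1 + 1 + 0 = 12.5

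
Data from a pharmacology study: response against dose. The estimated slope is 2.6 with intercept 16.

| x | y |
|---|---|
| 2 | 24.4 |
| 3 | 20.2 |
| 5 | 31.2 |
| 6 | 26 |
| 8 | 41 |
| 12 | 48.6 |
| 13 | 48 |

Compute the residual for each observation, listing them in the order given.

x=2: ŷ = 16 + 2.6·2 = 21.2; e = 24.4 − 21.2 = 3.2
x=3: ŷ = 16 + 2.6·3 = 23.8; e = 20.2 − 23.8 = -3.6
x=5: ŷ = 16 + 2.6·5 = 29; e = 31.2 − 29 = 2.2
x=6: ŷ = 16 + 2.6·6 = 31.6; e = 26 − 31.6 = -5.6
x=8: ŷ = 16 + 2.6·8 = 36.8; e = 41 − 36.8 = 4.2
x=12: ŷ = 16 + 2.6·12 = 47.2; e = 48.6 − 47.2 = 1.4
x=13: ŷ = 16 + 2.6·13 = 49.8; e = 48 − 49.8 = -1.8

3.2, -3.6, 2.2, -5.6, 4.2, 1.4, -1.8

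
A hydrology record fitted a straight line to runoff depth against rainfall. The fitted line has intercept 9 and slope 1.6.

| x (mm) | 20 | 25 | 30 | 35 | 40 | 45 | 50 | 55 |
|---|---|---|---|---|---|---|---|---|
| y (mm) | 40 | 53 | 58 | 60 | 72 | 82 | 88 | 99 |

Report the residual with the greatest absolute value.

x=20: ŷ = 9 + 1.6·20 = 41; e = 40 − 41 = -1
x=25: ŷ = 9 + 1.6·25 = 49; e = 53 − 49 = 4
x=30: ŷ = 9 + 1.6·30 = 57; e = 58 − 57 = 1
x=35: ŷ = 9 + 1.6·35 = 65; e = 60 − 65 = -5
x=40: ŷ = 9 + 1.6·40 = 73; e = 72 − 73 = -1
x=45: ŷ = 9 + 1.6·45 = 81; e = 82 − 81 = 1
x=50: ŷ = 9 + 1.6·50 = 89; e = 88 − 89 = -1
x=55: ŷ = 9 + 1.6·55 = 97; e = 99 − 97 = 2
Largest |e| is 5 at x = 35, residual -5.

e = -5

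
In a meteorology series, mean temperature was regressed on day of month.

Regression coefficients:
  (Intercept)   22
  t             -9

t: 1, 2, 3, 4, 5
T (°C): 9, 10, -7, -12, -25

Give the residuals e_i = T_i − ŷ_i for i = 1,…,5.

-4, 6, -2, 2, -2

t=1: ŷ = 22 − 9·1 = 13; e = 9 − 13 = -4
t=2: ŷ = 22 − 9·2 = 4; e = 10 − 4 = 6
t=3: ŷ = 22 − 9·3 = -5; e = -7 − (-5) = -2
t=4: ŷ = 22 − 9·4 = -14; e = -12 − (-14) = 2
t=5: ŷ = 22 − 9·5 = -23; e = -25 − (-23) = -2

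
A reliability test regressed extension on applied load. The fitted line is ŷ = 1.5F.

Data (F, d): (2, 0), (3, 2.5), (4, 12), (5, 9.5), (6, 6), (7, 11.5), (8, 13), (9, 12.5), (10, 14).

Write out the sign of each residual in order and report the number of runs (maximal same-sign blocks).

F=2: ŷ = 1.5·2 = 3; e = 0 − 3 = -3
F=3: ŷ = 1.5·3 = 4.5; e = 2.5 − 4.5 = -2
F=4: ŷ = 1.5·4 = 6; e = 12 − 6 = 6
F=5: ŷ = 1.5·5 = 7.5; e = 9.5 − 7.5 = 2
F=6: ŷ = 1.5·6 = 9; e = 6 − 9 = -3
F=7: ŷ = 1.5·7 = 10.5; e = 11.5 − 10.5 = 1
F=8: ŷ = 1.5·8 = 12; e = 13 − 12 = 1
F=9: ŷ = 1.5·9 = 13.5; e = 12.5 − 13.5 = -1
F=10: ŷ = 1.5·10 = 15; e = 14 − 15 = -1
Signs: − − + + − + + − −
Runs: −×2, +×2, −×1, +×2, −×2 → 5

5 runs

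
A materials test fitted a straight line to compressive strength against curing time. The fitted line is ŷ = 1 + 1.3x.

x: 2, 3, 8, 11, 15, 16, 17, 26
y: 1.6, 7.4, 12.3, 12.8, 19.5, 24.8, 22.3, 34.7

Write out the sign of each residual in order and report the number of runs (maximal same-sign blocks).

5 runs

x=2: ŷ = 1 + 1.3·2 = 3.6; r = 1.6 − 3.6 = -2
x=3: ŷ = 1 + 1.3·3 = 4.9; r = 7.4 − 4.9 = 2.5
x=8: ŷ = 1 + 1.3·8 = 11.4; r = 12.3 − 11.4 = 0.9
x=11: ŷ = 1 + 1.3·11 = 15.3; r = 12.8 − 15.3 = -2.5
x=15: ŷ = 1 + 1.3·15 = 20.5; r = 19.5 − 20.5 = -1
x=16: ŷ = 1 + 1.3·16 = 21.8; r = 24.8 − 21.8 = 3
x=17: ŷ = 1 + 1.3·17 = 23.1; r = 22.3 − 23.1 = -0.8
x=26: ŷ = 1 + 1.3·26 = 34.8; r = 34.7 − 34.8 = -0.1
Signs: − + + − − + − −
Runs: −×1, +×2, −×2, +×1, −×2 → 5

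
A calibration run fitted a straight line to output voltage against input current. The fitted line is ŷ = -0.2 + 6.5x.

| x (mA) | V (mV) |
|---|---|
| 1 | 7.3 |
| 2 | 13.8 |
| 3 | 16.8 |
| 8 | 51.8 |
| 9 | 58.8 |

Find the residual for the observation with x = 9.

r = 0.5

ŷ = -0.2 + 6.5·9 = 58.3
r = 58.8 − 58.3 = 0.5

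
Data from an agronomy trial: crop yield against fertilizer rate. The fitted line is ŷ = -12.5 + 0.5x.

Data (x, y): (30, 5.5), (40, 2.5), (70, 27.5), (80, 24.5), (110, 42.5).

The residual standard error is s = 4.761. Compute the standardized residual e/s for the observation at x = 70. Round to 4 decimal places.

ŷ = -12.5 + 0.5·70 = 22.5
e = 27.5 − 22.5 = 5
e/s = 5 / 4.761 = 1.0502

1.0502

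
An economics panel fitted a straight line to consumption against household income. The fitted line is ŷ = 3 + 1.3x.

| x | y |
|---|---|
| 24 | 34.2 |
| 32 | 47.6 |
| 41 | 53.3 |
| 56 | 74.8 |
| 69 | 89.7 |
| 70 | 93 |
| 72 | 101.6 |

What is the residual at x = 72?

e = 5

ŷ = 3 + 1.3·72 = 96.6
e = 101.6 − 96.6 = 5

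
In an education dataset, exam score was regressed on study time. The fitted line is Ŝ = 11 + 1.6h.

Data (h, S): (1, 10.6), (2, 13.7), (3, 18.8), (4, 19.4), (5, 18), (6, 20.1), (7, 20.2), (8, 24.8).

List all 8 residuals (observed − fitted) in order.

-2, -0.5, 3, 2, -1, -0.5, -2, 1

h=1: Ŝ = 11 + 1.6·1 = 12.6; r = 10.6 − 12.6 = -2
h=2: Ŝ = 11 + 1.6·2 = 14.2; r = 13.7 − 14.2 = -0.5
h=3: Ŝ = 11 + 1.6·3 = 15.8; r = 18.8 − 15.8 = 3
h=4: Ŝ = 11 + 1.6·4 = 17.4; r = 19.4 − 17.4 = 2
h=5: Ŝ = 11 + 1.6·5 = 19; r = 18 − 19 = -1
h=6: Ŝ = 11 + 1.6·6 = 20.6; r = 20.1 − 20.6 = -0.5
h=7: Ŝ = 11 + 1.6·7 = 22.2; r = 20.2 − 22.2 = -2
h=8: Ŝ = 11 + 1.6·8 = 23.8; r = 24.8 − 23.8 = 1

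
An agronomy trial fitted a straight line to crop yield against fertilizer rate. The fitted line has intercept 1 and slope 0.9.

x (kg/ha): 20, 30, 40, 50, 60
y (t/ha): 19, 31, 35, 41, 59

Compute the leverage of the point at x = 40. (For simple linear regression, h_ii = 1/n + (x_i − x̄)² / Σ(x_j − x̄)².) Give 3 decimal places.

x̄ = (20 + 30 + 40 + 50 + 60)/5 = 40
Σ(x − x̄)² = 400 + 100 + 0 + 100 + 400 = 1000
h = 1/5 + (0)²/1000 = 0.2 + 0 = 0.200

h = 0.200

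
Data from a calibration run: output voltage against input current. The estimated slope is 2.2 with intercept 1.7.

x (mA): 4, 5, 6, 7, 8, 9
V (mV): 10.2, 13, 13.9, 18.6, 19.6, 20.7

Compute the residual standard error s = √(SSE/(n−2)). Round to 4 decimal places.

s = 1.0198

x=4: V̂ = 1.7 + 2.2·4 = 10.5; r = 10.2 − 10.5 = -0.3
x=5: V̂ = 1.7 + 2.2·5 = 12.7; r = 13 − 12.7 = 0.3
x=6: V̂ = 1.7 + 2.2·6 = 14.9; r = 13.9 − 14.9 = -1
x=7: V̂ = 1.7 + 2.2·7 = 17.1; r = 18.6 − 17.1 = 1.5
x=8: V̂ = 1.7 + 2.2·8 = 19.3; r = 19.6 − 19.3 = 0.3
x=9: V̂ = 1.7 + 2.2·9 = 21.5; r = 20.7 − 21.5 = -0.8
SSE = 0.09 + 0.09 + 1 + 2.25 + 0.09 + 0.64 = 4.16
s = √(4.16/4) = √1.04 ≈ 1.0198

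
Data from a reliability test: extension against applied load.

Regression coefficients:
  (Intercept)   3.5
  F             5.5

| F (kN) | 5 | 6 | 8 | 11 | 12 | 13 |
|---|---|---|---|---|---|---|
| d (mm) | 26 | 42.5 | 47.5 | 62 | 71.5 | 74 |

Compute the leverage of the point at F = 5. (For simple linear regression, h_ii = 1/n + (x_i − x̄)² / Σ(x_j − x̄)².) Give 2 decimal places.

F̄ = (5 + 6 + 8 + 11 + 12 + 13)/6 = 9.16667
Σ(F − F̄)² = 17.3611 + 10.0278 + 1.36111 + 3.36111 + 8.02778 + 14.6944 = 54.8333
h = 1/6 + (-4.16667)²/54.8333 = 0.166667 + 0.316616 = 0.48

h = 0.48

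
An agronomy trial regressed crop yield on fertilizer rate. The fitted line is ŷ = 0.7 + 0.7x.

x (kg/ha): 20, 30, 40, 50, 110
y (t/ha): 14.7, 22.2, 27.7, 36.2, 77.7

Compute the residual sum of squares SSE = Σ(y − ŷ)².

SSE = 1.5

x=20: ŷ = 0.7 + 0.7·20 = 14.7; r = 14.7 − 14.7 = 0
x=30: ŷ = 0.7 + 0.7·30 = 21.7; r = 22.2 − 21.7 = 0.5
x=40: ŷ = 0.7 + 0.7·40 = 28.7; r = 27.7 − 28.7 = -1
x=50: ŷ = 0.7 + 0.7·50 = 35.7; r = 36.2 − 35.7 = 0.5
x=110: ŷ = 0.7 + 0.7·110 = 77.7; r = 77.7 − 77.7 = 0
SSE = 0 + 0.25 + 1 + 0.25 + 0 = 1.5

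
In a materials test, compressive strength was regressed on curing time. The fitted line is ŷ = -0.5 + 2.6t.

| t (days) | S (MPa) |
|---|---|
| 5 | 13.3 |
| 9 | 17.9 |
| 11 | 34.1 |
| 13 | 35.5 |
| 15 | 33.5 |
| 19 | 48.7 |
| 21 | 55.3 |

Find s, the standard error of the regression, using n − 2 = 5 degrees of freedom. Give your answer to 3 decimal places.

t=5: ŷ = -0.5 + 2.6·5 = 12.5; r = 13.3 − 12.5 = 0.8
t=9: ŷ = -0.5 + 2.6·9 = 22.9; r = 17.9 − 22.9 = -5
t=11: ŷ = -0.5 + 2.6·11 = 28.1; r = 34.1 − 28.1 = 6
t=13: ŷ = -0.5 + 2.6·13 = 33.3; r = 35.5 − 33.3 = 2.2
t=15: ŷ = -0.5 + 2.6·15 = 38.5; r = 33.5 − 38.5 = -5
t=19: ŷ = -0.5 + 2.6·19 = 48.9; r = 48.7 − 48.9 = -0.2
t=21: ŷ = -0.5 + 2.6·21 = 54.1; r = 55.3 − 54.1 = 1.2
SSE = 0.64 + 25 + 36 + 4.84 + 25 + 0.04 + 1.44 = 92.96
s = √(92.96/5) = √18.592 ≈ 4.312

s = 4.312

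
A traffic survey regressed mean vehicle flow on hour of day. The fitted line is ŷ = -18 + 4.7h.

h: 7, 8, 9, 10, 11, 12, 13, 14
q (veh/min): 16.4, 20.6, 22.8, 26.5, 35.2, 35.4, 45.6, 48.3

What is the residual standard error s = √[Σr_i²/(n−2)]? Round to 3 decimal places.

h=7: ŷ = -18 + 4.7·7 = 14.9; r = 16.4 − 14.9 = 1.5
h=8: ŷ = -18 + 4.7·8 = 19.6; r = 20.6 − 19.6 = 1
h=9: ŷ = -18 + 4.7·9 = 24.3; r = 22.8 − 24.3 = -1.5
h=10: ŷ = -18 + 4.7·10 = 29; r = 26.5 − 29 = -2.5
h=11: ŷ = -18 + 4.7·11 = 33.7; r = 35.2 − 33.7 = 1.5
h=12: ŷ = -18 + 4.7·12 = 38.4; r = 35.4 − 38.4 = -3
h=13: ŷ = -18 + 4.7·13 = 43.1; r = 45.6 − 43.1 = 2.5
h=14: ŷ = -18 + 4.7·14 = 47.8; r = 48.3 − 47.8 = 0.5
SSE = 2.25 + 1 + 2.25 + 6.25 + 2.25 + 9 + 6.25 + 0.25 = 29.5
s = √(29.5/6) = √4.91667 ≈ 2.217

s = 2.217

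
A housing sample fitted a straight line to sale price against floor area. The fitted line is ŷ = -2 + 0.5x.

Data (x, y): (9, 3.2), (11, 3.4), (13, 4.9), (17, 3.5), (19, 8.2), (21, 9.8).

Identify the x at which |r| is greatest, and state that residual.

x = 17, r = -3

x=9: ŷ = -2 + 0.5·9 = 2.5; r = 3.2 − 2.5 = 0.7
x=11: ŷ = -2 + 0.5·11 = 3.5; r = 3.4 − 3.5 = -0.1
x=13: ŷ = -2 + 0.5·13 = 4.5; r = 4.9 − 4.5 = 0.4
x=17: ŷ = -2 + 0.5·17 = 6.5; r = 3.5 − 6.5 = -3
x=19: ŷ = -2 + 0.5·19 = 7.5; r = 8.2 − 7.5 = 0.7
x=21: ŷ = -2 + 0.5·21 = 8.5; r = 9.8 − 8.5 = 1.3
Largest |r| is 3 at x = 17, residual -3.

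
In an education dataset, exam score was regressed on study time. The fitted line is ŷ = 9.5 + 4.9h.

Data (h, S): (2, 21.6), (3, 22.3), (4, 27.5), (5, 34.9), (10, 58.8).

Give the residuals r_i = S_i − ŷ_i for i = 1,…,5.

h=2: ŷ = 9.5 + 4.9·2 = 19.3; r = 21.6 − 19.3 = 2.3
h=3: ŷ = 9.5 + 4.9·3 = 24.2; r = 22.3 − 24.2 = -1.9
h=4: ŷ = 9.5 + 4.9·4 = 29.1; r = 27.5 − 29.1 = -1.6
h=5: ŷ = 9.5 + 4.9·5 = 34; r = 34.9 − 34 = 0.9
h=10: ŷ = 9.5 + 4.9·10 = 58.5; r = 58.8 − 58.5 = 0.3

2.3, -1.9, -1.6, 0.9, 0.3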